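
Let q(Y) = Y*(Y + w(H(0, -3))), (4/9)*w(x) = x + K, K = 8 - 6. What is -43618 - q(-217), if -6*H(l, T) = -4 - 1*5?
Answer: -711985/8 ≈ -88998.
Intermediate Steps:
K = 2
H(l, T) = 3/2 (H(l, T) = -(-4 - 1*5)/6 = -(-4 - 5)/6 = -⅙*(-9) = 3/2)
w(x) = 9/2 + 9*x/4 (w(x) = 9*(x + 2)/4 = 9*(2 + x)/4 = 9/2 + 9*x/4)
q(Y) = Y*(63/8 + Y) (q(Y) = Y*(Y + (9/2 + (9/4)*(3/2))) = Y*(Y + (9/2 + 27/8)) = Y*(Y + 63/8) = Y*(63/8 + Y))
-43618 - q(-217) = -43618 - (-217)*(63 + 8*(-217))/8 = -43618 - (-217)*(63 - 1736)/8 = -43618 - (-217)*(-1673)/8 = -43618 - 1*363041/8 = -43618 - 363041/8 = -711985/8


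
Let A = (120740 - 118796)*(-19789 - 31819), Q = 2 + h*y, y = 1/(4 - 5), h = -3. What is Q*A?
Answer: -501629760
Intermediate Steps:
y = -1 (y = 1/(-1) = -1)
Q = 5 (Q = 2 - 3*(-1) = 2 + 3 = 5)
A = -100325952 (A = 1944*(-51608) = -100325952)
Q*A = 5*(-100325952) = -501629760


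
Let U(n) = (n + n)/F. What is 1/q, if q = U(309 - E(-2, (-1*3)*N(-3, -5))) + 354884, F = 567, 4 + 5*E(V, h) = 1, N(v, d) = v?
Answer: 315/111788804 ≈ 2.8178e-6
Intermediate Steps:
E(V, h) = -3/5 (E(V, h) = -4/5 + (1/5)*1 = -4/5 + 1/5 = -3/5)
U(n) = 2*n/567 (U(n) = (n + n)/567 = (2*n)*(1/567) = 2*n/567)
q = 111788804/315 (q = 2*(309 - 1*(-3/5))/567 + 354884 = 2*(309 + 3/5)/567 + 354884 = (2/567)*(1548/5) + 354884 = 344/315 + 354884 = 111788804/315 ≈ 3.5489e+5)
1/q = 1/(111788804/315) = 315/111788804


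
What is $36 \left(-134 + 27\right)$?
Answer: $-3852$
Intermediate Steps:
$36 \left(-134 + 27\right) = 36 \left(-107\right) = -3852$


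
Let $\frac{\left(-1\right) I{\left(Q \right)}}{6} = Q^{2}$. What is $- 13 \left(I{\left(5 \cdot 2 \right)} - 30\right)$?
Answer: $8190$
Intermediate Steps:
$I{\left(Q \right)} = - 6 Q^{2}$
$- 13 \left(I{\left(5 \cdot 2 \right)} - 30\right) = - 13 \left(- 6 \left(5 \cdot 2\right)^{2} - 30\right) = - 13 \left(- 6 \cdot 10^{2} - 30\right) = - 13 \left(\left(-6\right) 100 - 30\right) = - 13 \left(-600 - 30\right) = \left(-13\right) \left(-630\right) = 8190$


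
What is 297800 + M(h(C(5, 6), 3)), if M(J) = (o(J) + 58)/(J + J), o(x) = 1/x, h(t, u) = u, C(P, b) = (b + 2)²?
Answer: 5360575/18 ≈ 2.9781e+5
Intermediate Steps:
C(P, b) = (2 + b)²
M(J) = (58 + 1/J)/(2*J) (M(J) = (1/J + 58)/(J + J) = (58 + 1/J)/((2*J)) = (58 + 1/J)*(1/(2*J)) = (58 + 1/J)/(2*J))
297800 + M(h(C(5, 6), 3)) = 297800 + (½)*(1 + 58*3)/3² = 297800 + (½)*(⅑)*(1 + 174) = 297800 + (½)*(⅑)*175 = 297800 + 175/18 = 5360575/18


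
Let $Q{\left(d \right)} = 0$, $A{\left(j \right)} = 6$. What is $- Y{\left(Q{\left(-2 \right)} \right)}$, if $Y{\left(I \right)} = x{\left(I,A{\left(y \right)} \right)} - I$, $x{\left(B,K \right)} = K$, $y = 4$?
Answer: $-6$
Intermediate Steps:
$Y{\left(I \right)} = 6 - I$
$- Y{\left(Q{\left(-2 \right)} \right)} = - (6 - 0) = - (6 + 0) = \left(-1\right) 6 = -6$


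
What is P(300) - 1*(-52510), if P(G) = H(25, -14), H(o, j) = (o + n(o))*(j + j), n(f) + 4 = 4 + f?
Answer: 51110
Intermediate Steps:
n(f) = f (n(f) = -4 + (4 + f) = f)
H(o, j) = 4*j*o (H(o, j) = (o + o)*(j + j) = (2*o)*(2*j) = 4*j*o)
P(G) = -1400 (P(G) = 4*(-14)*25 = -1400)
P(300) - 1*(-52510) = -1400 - 1*(-52510) = -1400 + 52510 = 51110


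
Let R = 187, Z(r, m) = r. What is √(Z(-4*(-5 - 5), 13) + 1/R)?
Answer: √1398947/187 ≈ 6.3250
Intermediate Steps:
√(Z(-4*(-5 - 5), 13) + 1/R) = √(-4*(-5 - 5) + 1/187) = √(-4*(-10) + 1/187) = √(40 + 1/187) = √(7481/187) = √1398947/187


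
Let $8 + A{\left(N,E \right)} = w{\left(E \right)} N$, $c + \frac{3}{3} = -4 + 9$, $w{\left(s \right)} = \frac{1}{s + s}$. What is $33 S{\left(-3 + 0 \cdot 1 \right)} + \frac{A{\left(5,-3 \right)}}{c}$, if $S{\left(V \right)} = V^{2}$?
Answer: $\frac{7075}{24} \approx 294.79$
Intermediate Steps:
$w{\left(s \right)} = \frac{1}{2 s}$
$c = 4$ ($c = -1 + \left(-4 + 9\right) = -1 + 5 = 4$)
$A{\left(N,E \right)} = -8 + \frac{N}{2 E}$ ($A{\left(N,E \right)} = -8 + \frac{1}{2 E} N = -8 + \frac{N}{2 E}$)
$33 S{\left(-3 + 0 \cdot 1 \right)} + \frac{A{\left(5,-3 \right)}}{c} = 33 \left(-3 + 0 \cdot 1\right)^{2} + \frac{-8 + \frac{1}{2} \cdot 5 \frac{1}{-3}}{4} = 33 \left(-3 + 0\right)^{2} + \left(-8 + \frac{1}{2} \cdot 5 \left(- \frac{1}{3}\right)\right) \frac{1}{4} = 33 \left(-3\right)^{2} + \left(-8 - \frac{5}{6}\right) \frac{1}{4} = 33 \cdot 9 - \frac{53}{24} = 297 - \frac{53}{24} = \frac{7075}{24}$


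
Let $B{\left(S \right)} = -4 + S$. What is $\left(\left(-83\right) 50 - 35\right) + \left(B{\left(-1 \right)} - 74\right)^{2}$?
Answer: $2056$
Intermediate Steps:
$\left(\left(-83\right) 50 - 35\right) + \left(B{\left(-1 \right)} - 74\right)^{2} = \left(\left(-83\right) 50 - 35\right) + \left(\left(-4 - 1\right) - 74\right)^{2} = \left(-4150 - 35\right) + \left(-5 - 74\right)^{2} = -4185 + \left(-79\right)^{2} = -4185 + 6241 = 2056$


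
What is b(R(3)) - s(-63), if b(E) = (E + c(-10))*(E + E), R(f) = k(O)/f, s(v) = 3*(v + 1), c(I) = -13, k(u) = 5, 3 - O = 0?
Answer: 1334/9 ≈ 148.22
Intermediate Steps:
O = 3 (O = 3 - 1*0 = 3 + 0 = 3)
s(v) = 3 + 3*v (s(v) = 3*(1 + v) = 3 + 3*v)
R(f) = 5/f
b(E) = 2*E*(-13 + E) (b(E) = (E - 13)*(E + E) = (-13 + E)*(2*E) = 2*E*(-13 + E))
b(R(3)) - s(-63) = 2*(5/3)*(-13 + 5/3) - (3 + 3*(-63)) = 2*(5*(1/3))*(-13 + 5*(1/3)) - (3 - 189) = 2*(5/3)*(-13 + 5/3) - 1*(-186) = 2*(5/3)*(-34/3) + 186 = -340/9 + 186 = 1334/9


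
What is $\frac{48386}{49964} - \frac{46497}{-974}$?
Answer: $\frac{296288009}{6083117} \approx 48.707$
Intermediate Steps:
$\frac{48386}{49964} - \frac{46497}{-974} = 48386 \cdot \frac{1}{49964} - - \frac{46497}{974} = \frac{24193}{24982} + \frac{46497}{974} = \frac{296288009}{6083117}$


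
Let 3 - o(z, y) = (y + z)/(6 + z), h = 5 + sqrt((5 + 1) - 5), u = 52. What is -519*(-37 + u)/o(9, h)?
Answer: -7785/2 ≈ -3892.5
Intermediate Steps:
h = 6 (h = 5 + sqrt(6 - 5) = 5 + sqrt(1) = 5 + 1 = 6)
o(z, y) = 3 - (y + z)/(6 + z)
-519*(-37 + u)/o(9, h) = -519*(-37 + 52)/((18 - 1*6 + 2*9)/(6 + 9)) = -7785/((18 - 6 + 18)/15) = -7785/((1/15)*30) = -7785/2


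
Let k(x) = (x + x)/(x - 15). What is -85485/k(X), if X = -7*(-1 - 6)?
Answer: -1453245/49 ≈ -29658.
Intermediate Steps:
X = 49 (X = -7*(-7) = 49)
k(x) = 2*x/(-15 + x) (k(x) = (2*x)/(-15 + x) = 2*x/(-15 + x))
-85485/k(X) = -85485/(2*49/(-15 + 49)) = -85485/(2*49/34) = -85485/(2*49*(1/34)) = -85485/49/17 = -85485*17/49 = -1453245/49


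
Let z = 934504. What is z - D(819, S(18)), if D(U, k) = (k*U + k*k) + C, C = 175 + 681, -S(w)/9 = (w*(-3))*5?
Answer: -6961422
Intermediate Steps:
S(w) = 135*w (S(w) = -9*w*(-3)*5 = -9*(-3*w)*5 = -(-135)*w = 135*w)
C = 856
D(U, k) = 856 + k² + U*k (D(U, k) = (k*U + k*k) + 856 = (U*k + k²) + 856 = (k² + U*k) + 856 = 856 + k² + U*k)
z - D(819, S(18)) = 934504 - (856 + (135*18)² + 819*(135*18)) = 934504 - (856 + 2430² + 819*2430) = 934504 - (856 + 5904900 + 1990170) = 934504 - 1*7895926 = 934504 - 7895926 = -6961422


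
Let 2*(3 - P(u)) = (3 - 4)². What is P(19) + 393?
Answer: 791/2 ≈ 395.50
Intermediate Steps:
P(u) = 5/2 (P(u) = 3 - (3 - 4)²/2 = 3 - ½*(-1)² = 3 - ½*1 = 3 - ½ = 5/2)
P(19) + 393 = 5/2 + 393 = 791/2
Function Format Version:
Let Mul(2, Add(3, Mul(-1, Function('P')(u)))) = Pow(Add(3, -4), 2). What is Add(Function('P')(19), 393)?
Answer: Rational(791, 2) ≈ 395.50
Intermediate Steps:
Function('P')(u) = Rational(5, 2) (Function('P')(u) = Add(3, Mul(Rational(-1, 2), Pow(Add(3, -4), 2))) = Add(3, Mul(Rational(-1, 2), Pow(-1, 2))) = Add(3, Mul(Rational(-1, 2), 1)) = Add(3, Rational(-1, 2)) = Rational(5, 2))
Add(Function('P')(19), 393) = Add(Rational(5, 2), 393) = Rational(791, 2)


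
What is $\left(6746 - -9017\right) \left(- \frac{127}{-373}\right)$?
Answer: $\frac{2001901}{373} \approx 5367.0$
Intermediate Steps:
$\left(6746 - -9017\right) \left(- \frac{127}{-373}\right) = \left(6746 + 9017\right) \left(\left(-127\right) \left(- \frac{1}{373}\right)\right) = 15763 \cdot \frac{127}{373} = \frac{2001901}{373}$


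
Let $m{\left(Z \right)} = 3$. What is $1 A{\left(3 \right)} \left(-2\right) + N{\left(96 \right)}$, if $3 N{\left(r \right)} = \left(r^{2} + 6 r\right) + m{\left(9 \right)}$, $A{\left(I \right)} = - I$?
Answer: $3271$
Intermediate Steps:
$N{\left(r \right)} = 1 + 2 r + \frac{r^{2}}{3}$ ($N{\left(r \right)} = \frac{\left(r^{2} + 6 r\right) + 3}{3} = \frac{3 + r^{2} + 6 r}{3} = 1 + 2 r + \frac{r^{2}}{3}$)
$1 A{\left(3 \right)} \left(-2\right) + N{\left(96 \right)} = 1 \left(\left(-1\right) 3\right) \left(-2\right) + \left(1 + 2 \cdot 96 + \frac{96^{2}}{3}\right) = 1 \left(-3\right) \left(-2\right) + \left(1 + 192 + \frac{1}{3} \cdot 9216\right) = \left(-3\right) \left(-2\right) + \left(1 + 192 + 3072\right) = 6 + 3265 = 3271$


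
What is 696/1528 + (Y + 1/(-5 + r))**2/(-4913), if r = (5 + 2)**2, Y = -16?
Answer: 733112497/1816709488 ≈ 0.40354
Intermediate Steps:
r = 49 (r = 7**2 = 49)
696/1528 + (Y + 1/(-5 + r))**2/(-4913) = 696/1528 + (-16 + 1/(-5 + 49))**2/(-4913) = 696*(1/1528) + (-16 + 1/44)**2*(-1/4913) = 87/191 + (-16 + 1/44)**2*(-1/4913) = 87/191 + (-703/44)**2*(-1/4913) = 87/191 + (494209/1936)*(-1/4913) = 87/191 - 494209/9511568 = 733112497/1816709488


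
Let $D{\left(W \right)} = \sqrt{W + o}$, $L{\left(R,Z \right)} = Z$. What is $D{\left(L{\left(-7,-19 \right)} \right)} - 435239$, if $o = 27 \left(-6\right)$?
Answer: $-435239 + i \sqrt{181} \approx -4.3524 \cdot 10^{5} + 13.454 i$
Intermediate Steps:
$o = -162$
$D{\left(W \right)} = \sqrt{-162 + W}$ ($D{\left(W \right)} = \sqrt{W - 162} = \sqrt{-162 + W}$)
$D{\left(L{\left(-7,-19 \right)} \right)} - 435239 = \sqrt{-162 - 19} - 435239 = \sqrt{-181} - 435239 = i \sqrt{181} - 435239 = -435239 + i \sqrt{181}$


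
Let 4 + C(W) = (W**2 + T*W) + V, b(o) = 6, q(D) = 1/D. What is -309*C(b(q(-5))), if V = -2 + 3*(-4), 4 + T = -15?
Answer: 29664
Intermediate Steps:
T = -19 (T = -4 - 15 = -19)
V = -14 (V = -2 - 12 = -14)
C(W) = -18 + W**2 - 19*W (C(W) = -4 + ((W**2 - 19*W) - 14) = -4 + (-14 + W**2 - 19*W) = -18 + W**2 - 19*W)
-309*C(b(q(-5))) = -309*(-18 + 6**2 - 19*6) = -309*(-18 + 36 - 114) = -309*(-96) = 29664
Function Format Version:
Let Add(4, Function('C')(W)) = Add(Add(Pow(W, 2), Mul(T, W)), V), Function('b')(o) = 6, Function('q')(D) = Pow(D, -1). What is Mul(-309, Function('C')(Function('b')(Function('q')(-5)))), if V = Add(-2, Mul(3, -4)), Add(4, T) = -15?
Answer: 29664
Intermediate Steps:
T = -19 (T = Add(-4, -15) = -19)
V = -14 (V = Add(-2, -12) = -14)
Function('C')(W) = Add(-18, Pow(W, 2), Mul(-19, W)) (Function('C')(W) = Add(-4, Add(Add(Pow(W, 2), Mul(-19, W)), -14)) = Add(-4, Add(-14, Pow(W, 2), Mul(-19, W))) = Add(-18, Pow(W, 2), Mul(-19, W)))
Mul(-309, Function('C')(Function('b')(Function('q')(-5)))) = Mul(-309, Add(-18, Pow(6, 2), Mul(-19, 6))) = Mul(-309, Add(-18, 36, -114)) = Mul(-309, -96) = 29664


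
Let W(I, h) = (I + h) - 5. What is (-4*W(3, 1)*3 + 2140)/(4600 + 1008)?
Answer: 269/701 ≈ 0.38374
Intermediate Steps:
W(I, h) = -5 + I + h
(-4*W(3, 1)*3 + 2140)/(4600 + 1008) = (-4*(-5 + 3 + 1)*3 + 2140)/(4600 + 1008) = (-4*(-1)*3 + 2140)/5608 = (4*3 + 2140)*(1/5608) = (12 + 2140)*(1/5608) = 2152*(1/5608) = 269/701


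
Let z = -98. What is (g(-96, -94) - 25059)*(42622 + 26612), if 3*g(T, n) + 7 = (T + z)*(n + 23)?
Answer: -1417219980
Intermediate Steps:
g(T, n) = -7/3 + (-98 + T)*(23 + n)/3 (g(T, n) = -7/3 + ((T - 98)*(n + 23))/3 = -7/3 + ((-98 + T)*(23 + n))/3 = -7/3 + (-98 + T)*(23 + n)/3)
(g(-96, -94) - 25059)*(42622 + 26612) = ((-2261/3 - 98/3*(-94) + (23/3)*(-96) + (⅓)*(-96)*(-94)) - 25059)*(42622 + 26612) = ((-2261/3 + 9212/3 - 736 + 3008) - 25059)*69234 = (4589 - 25059)*69234 = -20470*69234 = -1417219980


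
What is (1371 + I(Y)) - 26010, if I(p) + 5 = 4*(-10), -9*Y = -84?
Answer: -24684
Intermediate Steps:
Y = 28/3 (Y = -1/9*(-84) = 28/3 ≈ 9.3333)
I(p) = -45 (I(p) = -5 + 4*(-10) = -5 - 40 = -45)
(1371 + I(Y)) - 26010 = (1371 - 45) - 26010 = 1326 - 26010 = -24684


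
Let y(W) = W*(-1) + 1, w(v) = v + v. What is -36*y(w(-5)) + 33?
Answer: -363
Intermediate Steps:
w(v) = 2*v
y(W) = 1 - W (y(W) = -W + 1 = 1 - W)
-36*y(w(-5)) + 33 = -36*(1 - 2*(-5)) + 33 = -36*(1 - 1*(-10)) + 33 = -36*(1 + 10) + 33 = -36*11 + 33 = -396 + 33 = -363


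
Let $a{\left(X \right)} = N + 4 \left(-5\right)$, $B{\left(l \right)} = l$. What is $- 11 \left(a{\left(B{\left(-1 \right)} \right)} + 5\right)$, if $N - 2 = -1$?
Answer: $154$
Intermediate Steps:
$N = 1$ ($N = 2 - 1 = 1$)
$a{\left(X \right)} = -19$ ($a{\left(X \right)} = 1 + 4 \left(-5\right) = 1 - 20 = -19$)
$- 11 \left(a{\left(B{\left(-1 \right)} \right)} + 5\right) = - 11 \left(-19 + 5\right) = \left(-11\right) \left(-14\right) = 154$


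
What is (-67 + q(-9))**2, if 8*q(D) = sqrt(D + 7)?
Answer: (536 - I*sqrt(2))**2/64 ≈ 4489.0 - 23.688*I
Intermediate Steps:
q(D) = sqrt(7 + D)/8 (q(D) = sqrt(D + 7)/8 = sqrt(7 + D)/8)
(-67 + q(-9))**2 = (-67 + sqrt(7 - 9)/8)**2 = (-67 + sqrt(-2)/8)**2 = (-67 + (I*sqrt(2))/8)**2 = (-67 + I*sqrt(2)/8)**2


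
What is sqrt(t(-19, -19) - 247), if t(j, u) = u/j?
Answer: I*sqrt(246) ≈ 15.684*I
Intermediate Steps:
sqrt(t(-19, -19) - 247) = sqrt(-19/(-19) - 247) = sqrt(-19*(-1/19) - 247) = sqrt(1 - 247) = sqrt(-246) = I*sqrt(246)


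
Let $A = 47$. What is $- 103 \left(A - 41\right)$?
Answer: $-618$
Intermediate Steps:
$- 103 \left(A - 41\right) = - 103 \left(47 - 41\right) = \left(-103\right) 6 = -618$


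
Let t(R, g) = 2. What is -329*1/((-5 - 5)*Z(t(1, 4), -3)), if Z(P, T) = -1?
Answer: -329/10 ≈ -32.900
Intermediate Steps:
-329*1/((-5 - 5)*Z(t(1, 4), -3)) = -329*(-1/(-5 - 5)) = -329/((-10*(-1))) = -329/10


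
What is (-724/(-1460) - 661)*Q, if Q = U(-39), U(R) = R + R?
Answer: 18804552/365 ≈ 51519.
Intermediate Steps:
U(R) = 2*R
Q = -78 (Q = 2*(-39) = -78)
(-724/(-1460) - 661)*Q = (-724/(-1460) - 661)*(-78) = (-724*(-1/1460) - 661)*(-78) = (181/365 - 661)*(-78) = -241084/365*(-78) = 18804552/365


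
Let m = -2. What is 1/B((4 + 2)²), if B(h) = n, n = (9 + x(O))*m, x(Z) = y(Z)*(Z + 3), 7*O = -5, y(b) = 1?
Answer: -7/158 ≈ -0.044304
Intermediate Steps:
O = -5/7 (O = (⅐)*(-5) = -5/7 ≈ -0.71429)
x(Z) = 3 + Z (x(Z) = 1*(Z + 3) = 1*(3 + Z) = 3 + Z)
n = -158/7 (n = (9 + (3 - 5/7))*(-2) = (9 + 16/7)*(-2) = (79/7)*(-2) = -158/7 ≈ -22.571)
B(h) = -158/7
1/B((4 + 2)²) = 1/(-158/7) = -7/158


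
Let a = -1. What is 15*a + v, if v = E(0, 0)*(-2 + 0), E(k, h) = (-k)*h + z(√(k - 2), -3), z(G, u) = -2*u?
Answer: -27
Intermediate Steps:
E(k, h) = 6 - h*k (E(k, h) = (-k)*h - 2*(-3) = -h*k + 6 = 6 - h*k)
v = -12 (v = (6 - 1*0*0)*(-2 + 0) = (6 + 0)*(-2) = 6*(-2) = -12)
15*a + v = 15*(-1) - 12 = -15 - 12 = -27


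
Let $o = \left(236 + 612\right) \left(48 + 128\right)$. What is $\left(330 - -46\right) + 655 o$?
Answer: $97757816$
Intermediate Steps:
$o = 149248$ ($o = 848 \cdot 176 = 149248$)
$\left(330 - -46\right) + 655 o = \left(330 - -46\right) + 655 \cdot 149248 = \left(330 + 46\right) + 97757440 = 376 + 97757440 = 97757816$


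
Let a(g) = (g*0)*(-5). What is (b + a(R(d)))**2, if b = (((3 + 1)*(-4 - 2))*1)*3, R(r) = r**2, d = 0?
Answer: 5184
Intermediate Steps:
a(g) = 0 (a(g) = 0*(-5) = 0)
b = -72 (b = ((4*(-6))*1)*3 = -24*1*3 = -24*3 = -72)
(b + a(R(d)))**2 = (-72 + 0)**2 = (-72)**2 = 5184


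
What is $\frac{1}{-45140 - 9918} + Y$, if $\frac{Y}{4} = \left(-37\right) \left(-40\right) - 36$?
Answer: $\frac{318015007}{55058} \approx 5776.0$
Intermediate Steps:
$Y = 5776$ ($Y = 4 \left(\left(-37\right) \left(-40\right) - 36\right) = 4 \left(1480 - 36\right) = 4 \cdot 1444 = 5776$)
$\frac{1}{-45140 - 9918} + Y = \frac{1}{-45140 - 9918} + 5776 = \frac{1}{-55058} + 5776 = - \frac{1}{55058} + 5776 = \frac{318015007}{55058}$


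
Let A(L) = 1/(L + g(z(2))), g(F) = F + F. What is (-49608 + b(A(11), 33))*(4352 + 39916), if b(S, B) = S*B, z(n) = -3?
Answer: -10978773876/5 ≈ -2.1958e+9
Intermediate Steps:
g(F) = 2*F
A(L) = 1/(-6 + L) (A(L) = 1/(L + 2*(-3)) = 1/(L - 6) = 1/(-6 + L))
b(S, B) = B*S
(-49608 + b(A(11), 33))*(4352 + 39916) = (-49608 + 33/(-6 + 11))*(4352 + 39916) = (-49608 + 33/5)*44268 = -248007/5*44268 = -10978773876/5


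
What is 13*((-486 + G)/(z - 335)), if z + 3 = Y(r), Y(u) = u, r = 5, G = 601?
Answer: -1495/333 ≈ -4.4895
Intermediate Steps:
z = 2 (z = -3 + 5 = 2)
13*((-486 + G)/(z - 335)) = 13*((-486 + 601)/(2 - 335)) = 13*(115/(-333)) = 13*(115*(-1/333)) = 13*(-115/333) = -1495/333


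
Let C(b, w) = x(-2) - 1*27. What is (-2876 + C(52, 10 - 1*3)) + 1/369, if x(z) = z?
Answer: -1071944/369 ≈ -2905.0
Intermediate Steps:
C(b, w) = -29 (C(b, w) = -2 - 1*27 = -2 - 27 = -29)
(-2876 + C(52, 10 - 1*3)) + 1/369 = (-2876 - 29) + 1/369 = -2905 + 1/369 = -1071944/369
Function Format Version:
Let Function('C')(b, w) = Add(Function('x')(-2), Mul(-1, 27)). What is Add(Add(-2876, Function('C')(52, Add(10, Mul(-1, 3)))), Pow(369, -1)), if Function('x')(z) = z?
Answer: Rational(-1071944, 369) ≈ -2905.0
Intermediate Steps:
Function('C')(b, w) = -29 (Function('C')(b, w) = Add(-2, Mul(-1, 27)) = Add(-2, -27) = -29)
Add(Add(-2876, Function('C')(52, Add(10, Mul(-1, 3)))), Pow(369, -1)) = Add(Add(-2876, -29), Pow(369, -1)) = Add(-2905, Rational(1, 369)) = Rational(-1071944, 369)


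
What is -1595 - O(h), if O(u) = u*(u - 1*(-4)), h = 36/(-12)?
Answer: -1592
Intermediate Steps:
h = -3 (h = 36*(-1/12) = -3)
O(u) = u*(4 + u) (O(u) = u*(u + 4) = u*(4 + u))
-1595 - O(h) = -1595 - (-3)*(4 - 3) = -1595 - (-3) = -1595 - 1*(-3) = -1595 + 3 = -1592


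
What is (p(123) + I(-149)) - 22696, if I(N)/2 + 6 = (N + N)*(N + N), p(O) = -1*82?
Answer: 154818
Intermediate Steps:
p(O) = -82
I(N) = -12 + 8*N**2 (I(N) = -12 + 2*((N + N)*(N + N)) = -12 + 2*((2*N)*(2*N)) = -12 + 2*(4*N**2) = -12 + 8*N**2)
(p(123) + I(-149)) - 22696 = (-82 + (-12 + 8*(-149)**2)) - 22696 = (-82 + (-12 + 8*22201)) - 22696 = (-82 + (-12 + 177608)) - 22696 = (-82 + 177596) - 22696 = 177514 - 22696 = 154818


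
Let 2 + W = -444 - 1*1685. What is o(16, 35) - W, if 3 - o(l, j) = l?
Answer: 2118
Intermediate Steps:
o(l, j) = 3 - l
W = -2131 (W = -2 + (-444 - 1*1685) = -2 + (-444 - 1685) = -2 - 2129 = -2131)
o(16, 35) - W = (3 - 1*16) - 1*(-2131) = (3 - 16) + 2131 = -13 + 2131 = 2118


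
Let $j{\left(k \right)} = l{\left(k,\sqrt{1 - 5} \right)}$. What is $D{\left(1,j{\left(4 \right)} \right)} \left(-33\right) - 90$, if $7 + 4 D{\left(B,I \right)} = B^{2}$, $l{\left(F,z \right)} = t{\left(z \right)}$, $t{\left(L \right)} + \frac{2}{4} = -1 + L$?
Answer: $- \frac{81}{2} \approx -40.5$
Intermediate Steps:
$t{\left(L \right)} = - \frac{3}{2} + L$ ($t{\left(L \right)} = - \frac{1}{2} + \left(-1 + L\right) = - \frac{3}{2} + L$)
$l{\left(F,z \right)} = - \frac{3}{2} + z$
$j{\left(k \right)} = - \frac{3}{2} + 2 i$ ($j{\left(k \right)} = - \frac{3}{2} + \sqrt{1 - 5} = - \frac{3}{2} + \sqrt{-4} = - \frac{3}{2} + 2 i$)
$D{\left(B,I \right)} = - \frac{7}{4} + \frac{B^{2}}{4}$
$D{\left(1,j{\left(4 \right)} \right)} \left(-33\right) - 90 = \left(- \frac{7}{4} + \frac{1^{2}}{4}\right) \left(-33\right) - 90 = \left(- \frac{7}{4} + \frac{1}{4} \cdot 1\right) \left(-33\right) - 90 = \left(- \frac{7}{4} + \frac{1}{4}\right) \left(-33\right) - 90 = \left(- \frac{3}{2}\right) \left(-33\right) - 90 = \frac{99}{2} - 90 = - \frac{81}{2}$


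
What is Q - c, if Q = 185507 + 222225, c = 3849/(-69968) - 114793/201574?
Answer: 2875275349004787/7051864816 ≈ 4.0773e+5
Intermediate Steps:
c = -4403847475/7051864816 (c = 3849*(-1/69968) - 114793*1/201574 = -3849/69968 - 114793/201574 = -4403847475/7051864816 ≈ -0.62449)
Q = 407732
Q - c = 407732 - 1*(-4403847475/7051864816) = 407732 + 4403847475/7051864816 = 2875275349004787/7051864816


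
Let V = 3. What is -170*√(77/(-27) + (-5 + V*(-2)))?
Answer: -170*I*√1122/9 ≈ -632.71*I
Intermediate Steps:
-170*√(77/(-27) + (-5 + V*(-2))) = -170*√(77/(-27) + (-5 + 3*(-2))) = -170*√(77*(-1/27) + (-5 - 6)) = -170*√(-77/27 - 11) = -170*I*√1122/9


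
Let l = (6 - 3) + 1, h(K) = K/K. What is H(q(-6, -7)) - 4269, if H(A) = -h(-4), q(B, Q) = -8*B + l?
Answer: -4270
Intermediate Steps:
h(K) = 1
l = 4 (l = 3 + 1 = 4)
q(B, Q) = 4 - 8*B (q(B, Q) = -8*B + 4 = 4 - 8*B)
H(A) = -1 (H(A) = -1*1 = -1)
H(q(-6, -7)) - 4269 = -1 - 4269 = -4270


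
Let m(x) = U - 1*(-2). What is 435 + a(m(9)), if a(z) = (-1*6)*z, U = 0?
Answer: 423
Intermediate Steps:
m(x) = 2 (m(x) = 0 - 1*(-2) = 0 + 2 = 2)
a(z) = -6*z
435 + a(m(9)) = 435 - 6*2 = 435 - 12 = 423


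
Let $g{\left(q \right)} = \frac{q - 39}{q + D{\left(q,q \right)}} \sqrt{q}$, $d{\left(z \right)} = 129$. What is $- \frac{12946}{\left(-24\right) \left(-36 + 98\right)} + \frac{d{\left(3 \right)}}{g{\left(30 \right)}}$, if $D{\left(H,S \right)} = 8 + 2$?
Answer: $\frac{6473}{744} - \frac{172 \sqrt{30}}{9} \approx -95.976$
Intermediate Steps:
$D{\left(H,S \right)} = 10$
$g{\left(q \right)} = \frac{\sqrt{q} \left(-39 + q\right)}{10 + q}$ ($g{\left(q \right)} = \frac{q - 39}{q + 10} \sqrt{q} = \frac{-39 + q}{10 + q} \sqrt{q} = \frac{\sqrt{q} \left(-39 + q\right)}{10 + q}$)
$- \frac{12946}{\left(-24\right) \left(-36 + 98\right)} + \frac{d{\left(3 \right)}}{g{\left(30 \right)}} = - \frac{12946}{\left(-24\right) \left(-36 + 98\right)} + \frac{129}{\sqrt{30} \frac{1}{10 + 30} \left(-39 + 30\right)} = - \frac{12946}{\left(-24\right) 62} + \frac{129}{\sqrt{30} \cdot \frac{1}{40} \left(-9\right)} = - \frac{12946}{-1488} + \frac{129}{\sqrt{30} \cdot \frac{1}{40} \left(-9\right)} = \left(-12946\right) \left(- \frac{1}{1488}\right) + \frac{129}{\left(- \frac{9}{40}\right) \sqrt{30}} = \frac{6473}{744} + 129 \left(- \frac{4 \sqrt{30}}{27}\right) = \frac{6473}{744} - \frac{172 \sqrt{30}}{9}$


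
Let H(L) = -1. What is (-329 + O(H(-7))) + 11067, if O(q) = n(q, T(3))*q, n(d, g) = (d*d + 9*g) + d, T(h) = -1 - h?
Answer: 10774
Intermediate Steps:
n(d, g) = d + d**2 + 9*g (n(d, g) = (d**2 + 9*g) + d = d + d**2 + 9*g)
O(q) = q*(-36 + q + q**2) (O(q) = (q + q**2 + 9*(-1 - 1*3))*q = (q + q**2 + 9*(-1 - 3))*q = (q + q**2 + 9*(-4))*q = (q + q**2 - 36)*q = (-36 + q + q**2)*q = q*(-36 + q + q**2))
(-329 + O(H(-7))) + 11067 = (-329 - (-36 - 1 + (-1)**2)) + 11067 = (-329 - (-36 - 1 + 1)) + 11067 = (-329 - 1*(-36)) + 11067 = (-329 + 36) + 11067 = -293 + 11067 = 10774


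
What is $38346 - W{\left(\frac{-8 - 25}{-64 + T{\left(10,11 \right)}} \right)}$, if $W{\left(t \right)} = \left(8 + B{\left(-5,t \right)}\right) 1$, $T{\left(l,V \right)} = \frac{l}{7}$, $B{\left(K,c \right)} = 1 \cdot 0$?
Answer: $38338$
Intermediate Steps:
$B{\left(K,c \right)} = 0$
$T{\left(l,V \right)} = \frac{l}{7}$ ($T{\left(l,V \right)} = l \frac{1}{7} = \frac{l}{7}$)
$W{\left(t \right)} = 8$ ($W{\left(t \right)} = \left(8 + 0\right) 1 = 8 \cdot 1 = 8$)
$38346 - W{\left(\frac{-8 - 25}{-64 + T{\left(10,11 \right)}} \right)} = 38346 - 8 = 38338$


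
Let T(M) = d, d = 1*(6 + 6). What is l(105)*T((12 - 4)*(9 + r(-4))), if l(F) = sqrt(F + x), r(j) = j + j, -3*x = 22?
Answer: 4*sqrt(879) ≈ 118.59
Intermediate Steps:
x = -22/3 (x = -1/3*22 = -22/3 ≈ -7.3333)
r(j) = 2*j
l(F) = sqrt(-22/3 + F) (l(F) = sqrt(F - 22/3) = sqrt(-22/3 + F))
d = 12 (d = 1*12 = 12)
T(M) = 12
l(105)*T((12 - 4)*(9 + r(-4))) = (sqrt(-66 + 9*105)/3)*12 = (sqrt(-66 + 945)/3)*12 = (sqrt(879)/3)*12 = 4*sqrt(879)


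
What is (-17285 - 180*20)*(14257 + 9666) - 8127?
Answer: -499639982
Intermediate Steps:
(-17285 - 180*20)*(14257 + 9666) - 8127 = (-17285 - 3600)*23923 - 8127 = -20885*23923 - 8127 = -499631855 - 8127 = -499639982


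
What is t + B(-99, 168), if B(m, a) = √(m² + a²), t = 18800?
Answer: 18995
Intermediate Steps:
B(m, a) = √(a² + m²)
t + B(-99, 168) = 18800 + √(168² + (-99)²) = 18800 + √(28224 + 9801) = 18800 + √38025 = 18800 + 195 = 18995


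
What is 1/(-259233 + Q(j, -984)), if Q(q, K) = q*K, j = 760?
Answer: -1/1007073 ≈ -9.9298e-7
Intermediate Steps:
Q(q, K) = K*q
1/(-259233 + Q(j, -984)) = 1/(-259233 - 984*760) = 1/(-259233 - 747840) = 1/(-1007073) = -1/1007073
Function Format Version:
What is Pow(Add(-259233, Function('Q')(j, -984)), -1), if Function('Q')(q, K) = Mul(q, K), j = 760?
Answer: Rational(-1, 1007073) ≈ -9.9298e-7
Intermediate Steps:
Function('Q')(q, K) = Mul(K, q)
Pow(Add(-259233, Function('Q')(j, -984)), -1) = Pow(Add(-259233, Mul(-984, 760)), -1) = Pow(Add(-259233, -747840), -1) = Pow(-1007073, -1) = Rational(-1, 1007073)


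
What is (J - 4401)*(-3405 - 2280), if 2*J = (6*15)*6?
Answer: 23484735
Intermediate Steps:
J = 270 (J = ((6*15)*6)/2 = (90*6)/2 = (1/2)*540 = 270)
(J - 4401)*(-3405 - 2280) = (270 - 4401)*(-3405 - 2280) = -4131*(-5685) = 23484735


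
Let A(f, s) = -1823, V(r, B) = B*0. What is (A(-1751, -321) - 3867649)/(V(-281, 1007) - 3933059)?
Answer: 3869472/3933059 ≈ 0.98383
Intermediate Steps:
V(r, B) = 0
(A(-1751, -321) - 3867649)/(V(-281, 1007) - 3933059) = (-1823 - 3867649)/(0 - 3933059) = -3869472/(-3933059) = -3869472*(-1/3933059) = 3869472/3933059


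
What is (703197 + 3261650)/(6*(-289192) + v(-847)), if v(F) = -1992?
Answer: -3964847/1737144 ≈ -2.2824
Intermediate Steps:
(703197 + 3261650)/(6*(-289192) + v(-847)) = (703197 + 3261650)/(6*(-289192) - 1992) = 3964847/(-1735152 - 1992) = 3964847/(-1737144) = 3964847*(-1/1737144) = -3964847/1737144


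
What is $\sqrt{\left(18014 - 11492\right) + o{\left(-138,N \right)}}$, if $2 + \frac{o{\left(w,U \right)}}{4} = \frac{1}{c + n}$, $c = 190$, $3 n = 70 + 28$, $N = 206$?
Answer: $\frac{\sqrt{181669447}}{167} \approx 80.709$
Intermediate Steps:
$n = \frac{98}{3}$ ($n = \frac{70 + 28}{3} = \frac{1}{3} \cdot 98 = \frac{98}{3} \approx 32.667$)
$o{\left(w,U \right)} = - \frac{1333}{167}$ ($o{\left(w,U \right)} = -8 + \frac{4}{190 + \frac{98}{3}} = -8 + \frac{4}{\frac{668}{3}} = -8 + 4 \cdot \frac{3}{668} = -8 + \frac{3}{167} = - \frac{1333}{167}$)
$\sqrt{\left(18014 - 11492\right) + o{\left(-138,N \right)}} = \sqrt{\left(18014 - 11492\right) - \frac{1333}{167}} = \sqrt{6522 - \frac{1333}{167}} = \sqrt{\frac{1087841}{167}} = \frac{\sqrt{181669447}}{167}$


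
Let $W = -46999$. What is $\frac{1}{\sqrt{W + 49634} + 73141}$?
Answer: $\frac{73141}{5349603246} - \frac{\sqrt{2635}}{5349603246} \approx 1.3663 \cdot 10^{-5}$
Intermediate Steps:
$\frac{1}{\sqrt{W + 49634} + 73141} = \frac{1}{\sqrt{-46999 + 49634} + 73141} = \frac{1}{\sqrt{2635} + 73141} = \frac{1}{73141 + \sqrt{2635}}$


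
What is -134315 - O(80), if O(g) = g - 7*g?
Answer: -133835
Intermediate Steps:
O(g) = -6*g
-134315 - O(80) = -134315 - (-6)*80 = -134315 - 1*(-480) = -134315 + 480 = -133835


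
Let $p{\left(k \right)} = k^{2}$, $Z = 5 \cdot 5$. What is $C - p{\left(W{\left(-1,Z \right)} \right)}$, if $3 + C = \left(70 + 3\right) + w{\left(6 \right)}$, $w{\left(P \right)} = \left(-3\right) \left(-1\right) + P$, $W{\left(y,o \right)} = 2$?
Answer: $75$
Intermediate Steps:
$Z = 25$
$w{\left(P \right)} = 3 + P$
$C = 79$ ($C = -3 + \left(\left(70 + 3\right) + \left(3 + 6\right)\right) = -3 + \left(73 + 9\right) = -3 + 82 = 79$)
$C - p{\left(W{\left(-1,Z \right)} \right)} = 79 - 2^{2} = 79 - 4 = 75$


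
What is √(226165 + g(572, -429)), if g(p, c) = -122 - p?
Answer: √225471 ≈ 474.84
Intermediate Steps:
√(226165 + g(572, -429)) = √(226165 + (-122 - 1*572)) = √(226165 + (-122 - 572)) = √(226165 - 694) = √225471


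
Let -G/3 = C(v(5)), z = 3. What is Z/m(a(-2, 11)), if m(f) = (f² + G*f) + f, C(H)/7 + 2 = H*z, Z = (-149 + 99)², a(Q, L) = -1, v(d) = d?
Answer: 2500/273 ≈ 9.1575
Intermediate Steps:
Z = 2500 (Z = (-50)² = 2500)
C(H) = -14 + 21*H (C(H) = -14 + 7*(H*3) = -14 + 7*(3*H) = -14 + 21*H)
G = -273 (G = -3*(-14 + 21*5) = -3*(-14 + 105) = -3*91 = -273)
m(f) = f² - 272*f (m(f) = (f² - 273*f) + f = f² - 272*f)
Z/m(a(-2, 11)) = 2500/((-(-272 - 1))) = 2500/((-1*(-273))) = 2500/273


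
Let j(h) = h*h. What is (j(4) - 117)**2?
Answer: 10201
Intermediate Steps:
j(h) = h**2
(j(4) - 117)**2 = (4**2 - 117)**2 = (16 - 117)**2 = (-101)**2 = 10201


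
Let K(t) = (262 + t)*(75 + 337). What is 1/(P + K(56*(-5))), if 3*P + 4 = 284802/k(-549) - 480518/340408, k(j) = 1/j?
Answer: -170204/8872084988153 ≈ -1.9184e-8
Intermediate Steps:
K(t) = 107944 + 412*t (K(t) = (262 + t)*412 = 107944 + 412*t)
P = -8870822755289/170204 (P = -4/3 + (284802/(1/(-549)) - 480518/340408)/3 = -4/3 + (284802/(-1/549) - 480518*1/340408)/3 = -4/3 + (284802*(-549) - 240259/170204)/3 = -4/3 + (-156356298 - 240259/170204)/3 = -4/3 + (1/3)*(-26612467585051/170204) = -4/3 - 26612467585051/510612 = -8870822755289/170204 ≈ -5.2119e+7)
1/(P + K(56*(-5))) = 1/(-8870822755289/170204 + (107944 + 412*(56*(-5)))) = 1/(-8870822755289/170204 + (107944 + 412*(-280))) = 1/(-8870822755289/170204 + (107944 - 115360)) = 1/(-8870822755289/170204 - 7416) = 1/(-8872084988153/170204) = -170204/8872084988153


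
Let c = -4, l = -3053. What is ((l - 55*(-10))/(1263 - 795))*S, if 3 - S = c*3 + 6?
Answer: -2503/52 ≈ -48.135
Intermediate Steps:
S = 9 (S = 3 - (-4*3 + 6) = 3 - (-12 + 6) = 3 - 1*(-6) = 3 + 6 = 9)
((l - 55*(-10))/(1263 - 795))*S = ((-3053 - 55*(-10))/(1263 - 795))*9 = ((-3053 + 550)/468)*9 = -2503*1/468*9 = -2503/468*9 = -2503/52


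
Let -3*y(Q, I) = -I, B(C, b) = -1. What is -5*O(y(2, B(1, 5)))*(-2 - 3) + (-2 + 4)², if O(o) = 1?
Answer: 29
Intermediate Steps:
y(Q, I) = I/3 (y(Q, I) = -(-1)*I/3 = I/3)
-5*O(y(2, B(1, 5)))*(-2 - 3) + (-2 + 4)² = -5*(-2 - 3) + (-2 + 4)² = -5*(-5) + 2² = -5*(-5) + 4 = 25 + 4 = 29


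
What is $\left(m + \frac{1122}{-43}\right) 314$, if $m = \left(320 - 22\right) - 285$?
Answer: $- \frac{176782}{43} \approx -4111.2$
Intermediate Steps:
$m = 13$ ($m = 298 - 285 = 13$)
$\left(m + \frac{1122}{-43}\right) 314 = \left(13 + \frac{1122}{-43}\right) 314 = \left(13 + 1122 \left(- \frac{1}{43}\right)\right) 314 = \left(13 - \frac{1122}{43}\right) 314 = \left(- \frac{563}{43}\right) 314 = - \frac{176782}{43}$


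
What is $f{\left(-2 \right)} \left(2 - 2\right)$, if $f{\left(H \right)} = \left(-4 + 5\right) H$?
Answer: $0$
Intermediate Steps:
$f{\left(H \right)} = H$ ($f{\left(H \right)} = 1 H = H$)
$f{\left(-2 \right)} \left(2 - 2\right) = - 2 \left(2 - 2\right) = \left(-2\right) 0 = 0$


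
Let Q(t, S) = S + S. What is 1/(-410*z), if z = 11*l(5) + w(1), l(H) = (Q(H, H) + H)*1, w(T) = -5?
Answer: -1/65600 ≈ -1.5244e-5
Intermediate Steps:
Q(t, S) = 2*S
l(H) = 3*H (l(H) = (2*H + H)*1 = (3*H)*1 = 3*H)
z = 160 (z = 11*(3*5) - 5 = 11*15 - 5 = 165 - 5 = 160)
1/(-410*z) = 1/(-410*160) = 1/(-65600) = -1/65600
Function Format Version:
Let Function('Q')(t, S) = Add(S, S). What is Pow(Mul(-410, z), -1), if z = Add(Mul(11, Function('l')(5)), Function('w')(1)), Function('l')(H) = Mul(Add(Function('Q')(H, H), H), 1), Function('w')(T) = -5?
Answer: Rational(-1, 65600) ≈ -1.5244e-5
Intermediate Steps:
Function('Q')(t, S) = Mul(2, S)
Function('l')(H) = Mul(3, H) (Function('l')(H) = Mul(Add(Mul(2, H), H), 1) = Mul(Mul(3, H), 1) = Mul(3, H))
z = 160 (z = Add(Mul(11, Mul(3, 5)), -5) = Add(Mul(11, 15), -5) = Add(165, -5) = 160)
Pow(Mul(-410, z), -1) = Pow(Mul(-410, 160), -1) = Pow(-65600, -1) = Rational(-1, 65600)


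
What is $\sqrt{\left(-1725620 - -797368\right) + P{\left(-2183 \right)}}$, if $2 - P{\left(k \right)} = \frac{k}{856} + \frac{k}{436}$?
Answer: $\frac{i \sqrt{2020235303415466}}{46652} \approx 963.45 i$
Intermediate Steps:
$P{\left(k \right)} = 2 - \frac{323 k}{93304}$ ($P{\left(k \right)} = 2 - \left(\frac{k}{856} + \frac{k}{436}\right) = 2 - \frac{323 k}{93304}$)
$\sqrt{\left(-1725620 - -797368\right) + P{\left(-2183 \right)}} = \sqrt{\left(-1725620 - -797368\right) + \left(2 - - \frac{705109}{93304}\right)} = \sqrt{\left(-1725620 + 797368\right) + \left(2 + \frac{705109}{93304}\right)} = \sqrt{-928252 + \frac{891717}{93304}} = \sqrt{- \frac{86608732891}{93304}} = \frac{i \sqrt{2020235303415466}}{46652}$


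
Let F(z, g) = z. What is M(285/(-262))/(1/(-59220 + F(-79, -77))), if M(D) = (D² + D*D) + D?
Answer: -1301316555/17161 ≈ -75830.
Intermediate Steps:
M(D) = D + 2*D² (M(D) = (D² + D²) + D = 2*D² + D = D + 2*D²)
M(285/(-262))/(1/(-59220 + F(-79, -77))) = ((285/(-262))*(1 + 2*(285/(-262))))/(1/(-59220 - 79)) = ((285*(-1/262))*(1 + 2*(285*(-1/262))))/(1/(-59299)) = (-285*(1 + 2*(-285/262))/262)/(-1/59299) = -285*(1 - 285/131)/262*(-59299) = -285/262*(-154/131)*(-59299) = (21945/17161)*(-59299) = -1301316555/17161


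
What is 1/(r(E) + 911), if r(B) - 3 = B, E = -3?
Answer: 1/911 ≈ 0.0010977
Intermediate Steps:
r(B) = 3 + B
1/(r(E) + 911) = 1/((3 - 3) + 911) = 1/(0 + 911) = 1/911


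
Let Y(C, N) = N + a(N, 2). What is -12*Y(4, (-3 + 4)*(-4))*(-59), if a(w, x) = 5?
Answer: 708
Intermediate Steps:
Y(C, N) = 5 + N (Y(C, N) = N + 5 = 5 + N)
-12*Y(4, (-3 + 4)*(-4))*(-59) = -12*(5 + (-3 + 4)*(-4))*(-59) = -12*(5 + 1*(-4))*(-59) = -12*(5 - 4)*(-59) = -12*1*(-59) = -12*(-59) = 708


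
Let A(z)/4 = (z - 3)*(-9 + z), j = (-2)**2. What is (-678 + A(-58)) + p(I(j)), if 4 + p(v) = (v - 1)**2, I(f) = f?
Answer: 15675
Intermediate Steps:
j = 4
p(v) = -4 + (-1 + v)**2 (p(v) = -4 + (v - 1)**2 = -4 + (-1 + v)**2)
A(z) = 4*(-9 + z)*(-3 + z) (A(z) = 4*((z - 3)*(-9 + z)) = 4*((-3 + z)*(-9 + z)) = 4*((-9 + z)*(-3 + z)) = 4*(-9 + z)*(-3 + z))
(-678 + A(-58)) + p(I(j)) = (-678 + (108 - 48*(-58) + 4*(-58)**2)) + (-4 + (-1 + 4)**2) = (-678 + (108 + 2784 + 4*3364)) + (-4 + 3**2) = (-678 + (108 + 2784 + 13456)) + (-4 + 9) = (-678 + 16348) + 5 = 15670 + 5 = 15675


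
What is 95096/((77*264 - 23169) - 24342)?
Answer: -95096/27183 ≈ -3.4984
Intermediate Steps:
95096/((77*264 - 23169) - 24342) = 95096/((20328 - 23169) - 24342) = 95096/(-2841 - 24342) = 95096/(-27183) = 95096*(-1/27183) = -95096/27183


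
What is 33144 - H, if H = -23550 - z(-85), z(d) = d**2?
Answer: 63919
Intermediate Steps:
H = -30775 (H = -23550 - 1*(-85)**2 = -23550 - 1*7225 = -23550 - 7225 = -30775)
33144 - H = 33144 - 1*(-30775) = 33144 + 30775 = 63919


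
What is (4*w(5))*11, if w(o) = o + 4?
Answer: 396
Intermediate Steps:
w(o) = 4 + o
(4*w(5))*11 = (4*(4 + 5))*11 = (4*9)*11 = 36*11 = 396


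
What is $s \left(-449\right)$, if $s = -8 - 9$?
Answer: $7633$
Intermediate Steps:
$s = -17$
$s \left(-449\right) = \left(-17\right) \left(-449\right) = 7633$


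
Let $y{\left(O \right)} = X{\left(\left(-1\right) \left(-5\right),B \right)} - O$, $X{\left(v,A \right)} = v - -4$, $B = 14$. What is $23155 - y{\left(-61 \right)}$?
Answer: $23085$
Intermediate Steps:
$X{\left(v,A \right)} = 4 + v$ ($X{\left(v,A \right)} = v + 4 = 4 + v$)
$y{\left(O \right)} = 9 - O$ ($y{\left(O \right)} = \left(4 - -5\right) - O = \left(4 + 5\right) - O = 9 - O$)
$23155 - y{\left(-61 \right)} = 23155 - \left(9 - -61\right) = 23155 - \left(9 + 61\right) = 23155 - 70 = 23085$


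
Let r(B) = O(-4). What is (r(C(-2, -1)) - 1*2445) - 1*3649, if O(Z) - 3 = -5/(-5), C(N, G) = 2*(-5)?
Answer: -6090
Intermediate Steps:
C(N, G) = -10
O(Z) = 4 (O(Z) = 3 - 5/(-5) = 3 - 5*(-⅕) = 3 + 1 = 4)
r(B) = 4
(r(C(-2, -1)) - 1*2445) - 1*3649 = (4 - 1*2445) - 1*3649 = (4 - 2445) - 3649 = -2441 - 3649 = -6090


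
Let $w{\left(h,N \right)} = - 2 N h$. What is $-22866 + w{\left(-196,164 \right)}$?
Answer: $41422$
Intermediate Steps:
$w{\left(h,N \right)} = - 2 N h$
$-22866 + w{\left(-196,164 \right)} = -22866 - 328 \left(-196\right) = -22866 + 64288 = 41422$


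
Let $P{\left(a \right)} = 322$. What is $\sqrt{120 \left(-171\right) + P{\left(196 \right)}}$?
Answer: $i \sqrt{20198} \approx 142.12 i$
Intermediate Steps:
$\sqrt{120 \left(-171\right) + P{\left(196 \right)}} = \sqrt{120 \left(-171\right) + 322} = \sqrt{-20520 + 322} = \sqrt{-20198} = i \sqrt{20198}$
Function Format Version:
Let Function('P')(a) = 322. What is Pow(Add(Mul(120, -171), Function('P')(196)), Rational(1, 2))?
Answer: Mul(I, Pow(20198, Rational(1, 2))) ≈ Mul(142.12, I)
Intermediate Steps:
Pow(Add(Mul(120, -171), Function('P')(196)), Rational(1, 2)) = Pow(Add(Mul(120, -171), 322), Rational(1, 2)) = Pow(Add(-20520, 322), Rational(1, 2)) = Pow(-20198, Rational(1, 2)) = Mul(I, Pow(20198, Rational(1, 2)))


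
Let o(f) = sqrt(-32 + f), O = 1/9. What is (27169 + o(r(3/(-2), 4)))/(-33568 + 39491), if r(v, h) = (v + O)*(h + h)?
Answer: 27169/5923 + 2*I*sqrt(97)/17769 ≈ 4.587 + 0.0011085*I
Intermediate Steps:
O = 1/9 ≈ 0.11111
r(v, h) = 2*h*(1/9 + v) (r(v, h) = (v + 1/9)*(h + h) = (1/9 + v)*(2*h) = 2*h*(1/9 + v))
(27169 + o(r(3/(-2), 4)))/(-33568 + 39491) = (27169 + sqrt(-32 + (2/9)*4*(1 + 9*(3/(-2)))))/(-33568 + 39491) = (27169 + sqrt(-32 + (2/9)*4*(1 + 9*(3*(-1/2)))))/5923 = (27169 + sqrt(-32 + (2/9)*4*(1 + 9*(-3/2))))*(1/5923) = (27169 + sqrt(-32 + (2/9)*4*(1 - 27/2)))*(1/5923) = (27169 + sqrt(-32 + (2/9)*4*(-25/2)))*(1/5923) = (27169 + sqrt(-32 - 100/9))*(1/5923) = (27169 + sqrt(-388/9))*(1/5923) = (27169 + 2*I*sqrt(97)/3)*(1/5923) = 27169/5923 + 2*I*sqrt(97)/17769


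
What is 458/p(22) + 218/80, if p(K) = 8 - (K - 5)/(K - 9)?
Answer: 247643/3480 ≈ 71.162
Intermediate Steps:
p(K) = 8 - (-5 + K)/(-9 + K)
458/p(22) + 218/80 = 458/(((-67 + 7*22)/(-9 + 22))) + 218/80 = 458/(((-67 + 154)/13)) + 218*(1/80) = 458/(((1/13)*87)) + 109/40 = 458/(87/13) + 109/40 = 458*(13/87) + 109/40 = 5954/87 + 109/40 = 247643/3480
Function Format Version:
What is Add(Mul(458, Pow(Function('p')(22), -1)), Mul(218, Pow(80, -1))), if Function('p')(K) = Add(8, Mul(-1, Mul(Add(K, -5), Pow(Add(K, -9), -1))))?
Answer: Rational(247643, 3480) ≈ 71.162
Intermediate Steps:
Function('p')(K) = Add(8, Mul(-1, Pow(Add(-9, K), -1), Add(-5, K))) (Function('p')(K) = Add(8, Mul(-1, Mul(Add(-5, K), Pow(Add(-9, K), -1)))) = Add(8, Mul(-1, Mul(Pow(Add(-9, K), -1), Add(-5, K)))) = Add(8, Mul(-1, Pow(Add(-9, K), -1), Add(-5, K))))
Add(Mul(458, Pow(Function('p')(22), -1)), Mul(218, Pow(80, -1))) = Add(Mul(458, Pow(Mul(Pow(Add(-9, 22), -1), Add(-67, Mul(7, 22))), -1)), Mul(218, Pow(80, -1))) = Add(Mul(458, Pow(Mul(Pow(13, -1), Add(-67, 154)), -1)), Mul(218, Rational(1, 80))) = Add(Mul(458, Pow(Mul(Rational(1, 13), 87), -1)), Rational(109, 40)) = Add(Mul(458, Pow(Rational(87, 13), -1)), Rational(109, 40)) = Add(Mul(458, Rational(13, 87)), Rational(109, 40)) = Add(Rational(5954, 87), Rational(109, 40)) = Rational(247643, 3480)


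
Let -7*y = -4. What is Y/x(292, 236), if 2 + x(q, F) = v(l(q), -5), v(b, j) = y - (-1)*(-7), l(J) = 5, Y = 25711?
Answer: -179977/59 ≈ -3050.5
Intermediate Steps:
y = 4/7 (y = -⅐*(-4) = 4/7 ≈ 0.57143)
v(b, j) = -45/7 (v(b, j) = 4/7 - (-1)*(-7) = 4/7 - 1*7 = 4/7 - 7 = -45/7)
x(q, F) = -59/7 (x(q, F) = -2 - 45/7 = -59/7)
Y/x(292, 236) = 25711/(-59/7) = 25711*(-7/59) = -179977/59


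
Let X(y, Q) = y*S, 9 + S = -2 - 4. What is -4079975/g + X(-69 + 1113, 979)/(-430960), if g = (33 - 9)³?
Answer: -21976119277/74469888 ≈ -295.10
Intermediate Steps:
S = -15 (S = -9 + (-2 - 4) = -9 - 6 = -15)
g = 13824 (g = 24³ = 13824)
X(y, Q) = -15*y (X(y, Q) = y*(-15) = -15*y)
-4079975/g + X(-69 + 1113, 979)/(-430960) = -4079975/13824 - 15*(-69 + 1113)/(-430960) = -4079975*1/13824 - 15*1044*(-1/430960) = -4079975/13824 - 15660*(-1/430960) = -4079975/13824 + 783/21548 = -21976119277/74469888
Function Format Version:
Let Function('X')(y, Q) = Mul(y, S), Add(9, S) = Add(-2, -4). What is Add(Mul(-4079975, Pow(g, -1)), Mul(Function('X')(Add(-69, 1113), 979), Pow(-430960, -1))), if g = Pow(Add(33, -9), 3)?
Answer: Rational(-21976119277, 74469888) ≈ -295.10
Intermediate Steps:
S = -15 (S = Add(-9, Add(-2, -4)) = Add(-9, -6) = -15)
g = 13824 (g = Pow(24, 3) = 13824)
Function('X')(y, Q) = Mul(-15, y) (Function('X')(y, Q) = Mul(y, -15) = Mul(-15, y))
Add(Mul(-4079975, Pow(g, -1)), Mul(Function('X')(Add(-69, 1113), 979), Pow(-430960, -1))) = Add(Mul(-4079975, Pow(13824, -1)), Mul(Mul(-15, Add(-69, 1113)), Pow(-430960, -1))) = Add(Mul(-4079975, Rational(1, 13824)), Mul(Mul(-15, 1044), Rational(-1, 430960))) = Add(Rational(-4079975, 13824), Mul(-15660, Rational(-1, 430960))) = Add(Rational(-4079975, 13824), Rational(783, 21548)) = Rational(-21976119277, 74469888)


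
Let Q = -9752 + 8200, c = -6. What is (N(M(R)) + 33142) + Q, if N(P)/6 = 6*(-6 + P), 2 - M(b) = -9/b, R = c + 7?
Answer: 31770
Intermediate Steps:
R = 1 (R = -6 + 7 = 1)
M(b) = 2 + 9/b (M(b) = 2 - (-9)/b = 2 + 9/b)
N(P) = -216 + 36*P (N(P) = 6*(6*(-6 + P)) = 6*(-36 + 6*P) = -216 + 36*P)
Q = -1552
(N(M(R)) + 33142) + Q = ((-216 + 36*(2 + 9/1)) + 33142) - 1552 = ((-216 + 36*(2 + 9*1)) + 33142) - 1552 = ((-216 + 36*(2 + 9)) + 33142) - 1552 = ((-216 + 36*11) + 33142) - 1552 = ((-216 + 396) + 33142) - 1552 = (180 + 33142) - 1552 = 33322 - 1552 = 31770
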